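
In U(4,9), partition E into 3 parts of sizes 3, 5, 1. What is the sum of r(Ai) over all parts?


r(Ai) = min(|Ai|, 4) for each part.
Sum = min(3,4) + min(5,4) + min(1,4)
    = 3 + 4 + 1
    = 8.

8


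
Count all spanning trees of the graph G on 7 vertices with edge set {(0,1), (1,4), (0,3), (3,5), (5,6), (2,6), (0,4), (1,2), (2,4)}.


By Kirchhoff's matrix tree theorem, the number of spanning trees equals
the determinant of any cofactor of the Laplacian matrix L.
G has 7 vertices and 9 edges.
Computing the (6 x 6) cofactor determinant gives 40.

40


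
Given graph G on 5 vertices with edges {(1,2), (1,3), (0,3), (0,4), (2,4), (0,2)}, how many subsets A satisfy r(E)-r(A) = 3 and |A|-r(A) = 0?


R(x,y) = sum over A in 2^E of x^(r(E)-r(A)) * y^(|A|-r(A)).
G has 5 vertices, 6 edges. r(E) = 4.
Enumerate all 2^6 = 64 subsets.
Count subsets with r(E)-r(A)=3 and |A|-r(A)=0: 6.

6


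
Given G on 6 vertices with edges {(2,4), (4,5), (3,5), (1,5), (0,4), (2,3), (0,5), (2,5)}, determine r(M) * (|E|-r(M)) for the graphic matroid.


r(M) = |V| - c = 6 - 1 = 5.
nullity = |E| - r(M) = 8 - 5 = 3.
Product = 5 * 3 = 15.

15


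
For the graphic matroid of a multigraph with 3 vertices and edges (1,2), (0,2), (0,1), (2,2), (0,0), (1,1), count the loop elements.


In a graphic matroid, a loop is a self-loop edge (u,u) with rank 0.
Examining all 6 edges for self-loops...
Self-loops found: (2,2), (0,0), (1,1)
Number of loops = 3.

3


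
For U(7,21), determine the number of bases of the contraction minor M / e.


Contracting e from U(7,21) gives U(6,20).
Bases of U(6,20) = C(20,6) = 20! / (6! * 14!) = 38760.

38760


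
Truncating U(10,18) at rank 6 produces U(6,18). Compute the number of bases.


Truncating U(10,18) to rank 6 gives U(6,18).
Bases of U(6,18) are all 6-element subsets of 18 elements.
Number of bases = C(18,6) = 18! / (6! * 12!) = 18564.

18564


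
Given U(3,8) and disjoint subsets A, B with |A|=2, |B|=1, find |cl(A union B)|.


|A union B| = 2 + 1 = 3 (disjoint).
In U(3,8), cl(S) = S if |S| < 3, else cl(S) = E.
Since 3 >= 3, cl(A union B) = E.
|cl(A union B)| = 8.

8


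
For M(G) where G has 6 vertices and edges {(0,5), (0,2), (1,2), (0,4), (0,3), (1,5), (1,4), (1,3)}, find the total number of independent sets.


An independent set in a graphic matroid is an acyclic edge subset.
G has 6 vertices and 8 edges.
Enumerate all 2^8 = 256 subsets, checking for acyclicity.
Total independent sets = 189.

189


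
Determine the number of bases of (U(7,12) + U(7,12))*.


(M1+M2)* = M1* + M2*.
M1* = U(5,12), bases: C(12,5) = 792.
M2* = U(5,12), bases: C(12,5) = 792.
|B(M*)| = 792 * 792 = 627264.

627264


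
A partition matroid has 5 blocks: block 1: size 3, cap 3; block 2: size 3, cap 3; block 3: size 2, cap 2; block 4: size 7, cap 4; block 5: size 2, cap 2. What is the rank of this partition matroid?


Rank of a partition matroid = sum of min(|Si|, ci) for each block.
= min(3,3) + min(3,3) + min(2,2) + min(7,4) + min(2,2)
= 3 + 3 + 2 + 4 + 2
= 14.

14


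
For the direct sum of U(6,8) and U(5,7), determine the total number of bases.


Bases of a direct sum M1 + M2: |B| = |B(M1)| * |B(M2)|.
|B(U(6,8))| = C(8,6) = 28.
|B(U(5,7))| = C(7,5) = 21.
Total bases = 28 * 21 = 588.

588


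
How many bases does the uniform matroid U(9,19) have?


Bases of U(9,19) are all 9-element subsets of the 19-element ground set.
Number of bases = C(19,9).
C(19,9) = 19! / (9! * 10!) = 92378.

92378


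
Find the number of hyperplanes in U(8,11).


Hyperplanes of U(8,11) are flats of rank 7.
In a uniform matroid, these are exactly the (7)-element subsets.
Count = C(11,7) = 330.

330


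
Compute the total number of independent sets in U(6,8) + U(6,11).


For a direct sum, |I(M1+M2)| = |I(M1)| * |I(M2)|.
|I(U(6,8))| = sum C(8,k) for k=0..6 = 247.
|I(U(6,11))| = sum C(11,k) for k=0..6 = 1486.
Total = 247 * 1486 = 367042.

367042


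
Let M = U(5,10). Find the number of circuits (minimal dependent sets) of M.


In U(5,10), circuits are the (6)-element subsets.
Any set of 6 elements is dependent, and removing any one element gives
an independent set of size 5, so it is a minimal dependent set.
Number of circuits = C(10,6) = 10! / (6! * 4!) = 210.

210


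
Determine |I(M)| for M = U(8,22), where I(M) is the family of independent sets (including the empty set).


Independent sets of U(8,22) are all subsets of size <= 8.
Count = (22 choose 0) + (22 choose 1) + (22 choose 2) + (22 choose 3) + (22 choose 4) + (22 choose 5) + (22 choose 6) + (22 choose 7) + (22 choose 8)
     = 1 + 22 + 231 + 1540 + 7315 + 26334 + 74613 + 170544 + 319770
     = 600370.

600370


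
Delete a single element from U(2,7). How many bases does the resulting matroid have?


Deleting e from U(2,7) gives U(2,6) since n > r.
Bases of U(2,6) = C(6,2) = (6 * 5) / (1 * 2) = 15.

15


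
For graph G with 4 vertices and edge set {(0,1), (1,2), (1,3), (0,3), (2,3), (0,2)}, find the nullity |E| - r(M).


Cycle rank (nullity) = |E| - r(M) = |E| - (|V| - c).
|E| = 6, |V| = 4, c = 1.
Nullity = 6 - (4 - 1) = 6 - 3 = 3.

3


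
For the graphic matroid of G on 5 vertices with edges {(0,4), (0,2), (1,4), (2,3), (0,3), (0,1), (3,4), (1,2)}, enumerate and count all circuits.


A circuit in a graphic matroid = edge set of a simple cycle.
G has 5 vertices and 8 edges.
Enumerating all minimal edge subsets forming cycles...
Total circuits found: 13.

13


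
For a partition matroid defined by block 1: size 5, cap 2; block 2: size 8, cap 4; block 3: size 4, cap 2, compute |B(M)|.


A basis picks exactly ci elements from block i.
Number of bases = product of C(|Si|, ci).
= C(5,2) * C(8,4) * C(4,2)
= 10 * 70 * 6
= 4200.

4200


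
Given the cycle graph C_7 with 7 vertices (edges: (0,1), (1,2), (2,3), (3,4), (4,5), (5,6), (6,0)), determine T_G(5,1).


T(C_7; x,y) = x + x^2 + ... + x^(6) + y.
T(5,1) = 5^1 + 5^2 + 5^3 + 5^4 + 5^5 + 5^6 + 1
= 5 + 25 + 125 + 625 + 3125 + 15625 + 1
= 19531.

19531


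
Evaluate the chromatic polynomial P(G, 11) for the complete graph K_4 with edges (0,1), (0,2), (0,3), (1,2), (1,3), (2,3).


P(K_4, k) = k(k-1)(k-2)...(k-3).
P(11) = (11) * (10) * (9) * (8) = 7920.

7920


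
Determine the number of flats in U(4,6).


Flats of U(4,6): every subset of size < 4 is a flat, plus E itself.
Count = C(6,0) + C(6,1) + C(6,2) + C(6,3) + 1
     = 1 + 6 + 15 + 20 + 1
     = 43.

43


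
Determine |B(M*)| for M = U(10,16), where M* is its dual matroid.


The dual of U(r,n) is U(n-r, n) = U(6,16).
Bases of U(6,16) are all (6)-element subsets.
|B(M*)| = (16 choose 6) = 8008.

8008


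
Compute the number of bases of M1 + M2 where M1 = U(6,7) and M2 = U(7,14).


Bases of a direct sum M1 + M2: |B| = |B(M1)| * |B(M2)|.
|B(U(6,7))| = C(7,6) = 7.
|B(U(7,14))| = C(14,7) = 3432.
Total bases = 7 * 3432 = 24024.

24024


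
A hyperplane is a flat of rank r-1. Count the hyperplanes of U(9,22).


Hyperplanes of U(9,22) are flats of rank 8.
In a uniform matroid, these are exactly the (8)-element subsets.
Count = C(22,8) = 319770.

319770


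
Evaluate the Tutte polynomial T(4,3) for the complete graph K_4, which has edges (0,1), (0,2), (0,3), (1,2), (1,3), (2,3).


T(K_4; x,y) = x^3 + 3x^2 + 4xy + 2x + y^3 + 3y^2 + 2y.
Substituting x=4, y=3:
= 64 + 48 + 48 + 8 + 27 + 27 + 6
= 228.

228


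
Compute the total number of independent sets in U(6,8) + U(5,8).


For a direct sum, |I(M1+M2)| = |I(M1)| * |I(M2)|.
|I(U(6,8))| = sum C(8,k) for k=0..6 = 247.
|I(U(5,8))| = sum C(8,k) for k=0..5 = 219.
Total = 247 * 219 = 54093.

54093


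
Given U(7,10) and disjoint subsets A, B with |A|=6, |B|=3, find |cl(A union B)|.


|A union B| = 6 + 3 = 9 (disjoint).
In U(7,10), cl(S) = S if |S| < 7, else cl(S) = E.
Since 9 >= 7, cl(A union B) = E.
|cl(A union B)| = 10.

10


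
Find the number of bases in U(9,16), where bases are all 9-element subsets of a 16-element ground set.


Bases of U(9,16) are all 9-element subsets of the 16-element ground set.
Number of bases = C(16,9).
C(16,9) = 16! / (9! * 7!) = 11440.

11440


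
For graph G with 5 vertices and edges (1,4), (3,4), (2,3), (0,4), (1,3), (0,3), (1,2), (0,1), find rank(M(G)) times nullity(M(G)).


r(M) = |V| - c = 5 - 1 = 4.
nullity = |E| - r(M) = 8 - 4 = 4.
Product = 4 * 4 = 16.

16


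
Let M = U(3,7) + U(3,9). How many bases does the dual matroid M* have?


(M1+M2)* = M1* + M2*.
M1* = U(4,7), bases: C(7,4) = 35.
M2* = U(6,9), bases: C(9,6) = 84.
|B(M*)| = 35 * 84 = 2940.

2940


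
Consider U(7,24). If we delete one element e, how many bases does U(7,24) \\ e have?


Deleting e from U(7,24) gives U(7,23) since n > r.
Bases of U(7,23) = C(23,7) = 23! / (7! * 16!) = 245157.

245157


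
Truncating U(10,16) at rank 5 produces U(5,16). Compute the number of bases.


Truncating U(10,16) to rank 5 gives U(5,16).
Bases of U(5,16) are all 5-element subsets of 16 elements.
Number of bases = (16 choose 5) = 4368.

4368


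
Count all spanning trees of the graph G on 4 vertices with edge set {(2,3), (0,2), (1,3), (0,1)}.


By Kirchhoff's matrix tree theorem, the number of spanning trees equals
the determinant of any cofactor of the Laplacian matrix L.
G has 4 vertices and 4 edges.
Computing the (3 x 3) cofactor determinant gives 4.

4


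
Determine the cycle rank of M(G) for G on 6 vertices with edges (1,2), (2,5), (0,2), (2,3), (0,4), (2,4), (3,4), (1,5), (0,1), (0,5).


Cycle rank (nullity) = |E| - r(M) = |E| - (|V| - c).
|E| = 10, |V| = 6, c = 1.
Nullity = 10 - (6 - 1) = 10 - 5 = 5.

5


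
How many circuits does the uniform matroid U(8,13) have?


In U(8,13), circuits are the (9)-element subsets.
Any set of 9 elements is dependent, and removing any one element gives
an independent set of size 8, so it is a minimal dependent set.
Number of circuits = (13 choose 9) = 715.

715


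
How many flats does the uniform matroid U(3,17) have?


Flats of U(3,17): every subset of size < 3 is a flat, plus E itself.
Count = (17 choose 0) + (17 choose 1) + (17 choose 2) + 1
     = 1 + 17 + 136 + 1
     = 155.

155


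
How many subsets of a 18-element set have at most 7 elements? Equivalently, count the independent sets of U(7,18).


Independent sets of U(7,18) are all subsets of size <= 7.
Count = C(18,0) + C(18,1) + C(18,2) + C(18,3) + C(18,4) + C(18,5) + C(18,6) + C(18,7)
     = 1 + 18 + 153 + 816 + 3060 + 8568 + 18564 + 31824
     = 63004.

63004


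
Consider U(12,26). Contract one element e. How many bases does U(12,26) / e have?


Contracting e from U(12,26) gives U(11,25).
Bases of U(11,25) = (25 choose 11) = 4457400.

4457400


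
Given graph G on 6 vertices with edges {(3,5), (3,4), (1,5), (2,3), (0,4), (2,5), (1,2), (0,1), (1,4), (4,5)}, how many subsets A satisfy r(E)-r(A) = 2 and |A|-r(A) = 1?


R(x,y) = sum over A in 2^E of x^(r(E)-r(A)) * y^(|A|-r(A)).
G has 6 vertices, 10 edges. r(E) = 5.
Enumerate all 2^10 = 1024 subsets.
Count subsets with r(E)-r(A)=2 and |A|-r(A)=1: 41.

41


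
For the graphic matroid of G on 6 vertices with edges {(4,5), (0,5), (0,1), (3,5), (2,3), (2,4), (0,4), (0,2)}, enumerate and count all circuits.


A circuit in a graphic matroid = edge set of a simple cycle.
G has 6 vertices and 8 edges.
Enumerating all minimal edge subsets forming cycles...
Total circuits found: 7.

7


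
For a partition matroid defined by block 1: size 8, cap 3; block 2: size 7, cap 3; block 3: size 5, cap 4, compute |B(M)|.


A basis picks exactly ci elements from block i.
Number of bases = product of C(|Si|, ci).
= C(8,3) * C(7,3) * C(5,4)
= 56 * 35 * 5
= 9800.

9800


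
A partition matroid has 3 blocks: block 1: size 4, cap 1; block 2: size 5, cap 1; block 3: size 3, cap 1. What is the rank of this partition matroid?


Rank of a partition matroid = sum of min(|Si|, ci) for each block.
= min(4,1) + min(5,1) + min(3,1)
= 1 + 1 + 1
= 3.

3


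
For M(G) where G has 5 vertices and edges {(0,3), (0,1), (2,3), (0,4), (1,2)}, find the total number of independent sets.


An independent set in a graphic matroid is an acyclic edge subset.
G has 5 vertices and 5 edges.
Enumerate all 2^5 = 32 subsets, checking for acyclicity.
Total independent sets = 30.

30


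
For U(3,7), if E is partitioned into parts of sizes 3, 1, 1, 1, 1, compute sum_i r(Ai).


r(Ai) = min(|Ai|, 3) for each part.
Sum = min(3,3) + min(1,3) + min(1,3) + min(1,3) + min(1,3)
    = 3 + 1 + 1 + 1 + 1
    = 7.

7


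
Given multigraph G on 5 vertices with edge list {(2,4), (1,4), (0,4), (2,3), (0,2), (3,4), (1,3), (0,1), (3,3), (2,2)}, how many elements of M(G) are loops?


In a graphic matroid, a loop is a self-loop edge (u,u) with rank 0.
Examining all 10 edges for self-loops...
Self-loops found: (3,3), (2,2)
Number of loops = 2.

2


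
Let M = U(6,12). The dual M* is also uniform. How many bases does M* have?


The dual of U(r,n) is U(n-r, n) = U(6,12).
Bases of U(6,12) are all (6)-element subsets.
|B(M*)| = (12 choose 6) = 924.

924


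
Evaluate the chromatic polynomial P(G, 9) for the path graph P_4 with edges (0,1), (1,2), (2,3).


P(P_4, k) = k * (k-1)^(3).
P(9) = 9 * 8^3 = 9 * 512 = 4608.

4608


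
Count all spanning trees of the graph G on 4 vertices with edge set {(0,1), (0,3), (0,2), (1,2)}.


By Kirchhoff's matrix tree theorem, the number of spanning trees equals
the determinant of any cofactor of the Laplacian matrix L.
G has 4 vertices and 4 edges.
Computing the (3 x 3) cofactor determinant gives 3.

3


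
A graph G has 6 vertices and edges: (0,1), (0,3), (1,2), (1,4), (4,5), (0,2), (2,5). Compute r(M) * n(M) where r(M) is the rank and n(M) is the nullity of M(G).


r(M) = |V| - c = 6 - 1 = 5.
nullity = |E| - r(M) = 7 - 5 = 2.
Product = 5 * 2 = 10.

10


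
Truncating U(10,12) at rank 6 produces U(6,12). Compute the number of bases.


Truncating U(10,12) to rank 6 gives U(6,12).
Bases of U(6,12) are all 6-element subsets of 12 elements.
Number of bases = C(12,6) = 12! / (6! * 6!) = 924.

924


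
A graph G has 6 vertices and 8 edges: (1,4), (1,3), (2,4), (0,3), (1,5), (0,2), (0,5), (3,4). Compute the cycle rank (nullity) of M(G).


Cycle rank (nullity) = |E| - r(M) = |E| - (|V| - c).
|E| = 8, |V| = 6, c = 1.
Nullity = 8 - (6 - 1) = 8 - 5 = 3.

3


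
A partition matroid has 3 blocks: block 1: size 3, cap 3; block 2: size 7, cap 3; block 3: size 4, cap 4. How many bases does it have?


A basis picks exactly ci elements from block i.
Number of bases = product of C(|Si|, ci).
= C(3,3) * C(7,3) * C(4,4)
= 1 * 35 * 1
= 35.

35


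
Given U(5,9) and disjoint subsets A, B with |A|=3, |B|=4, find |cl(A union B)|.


|A union B| = 3 + 4 = 7 (disjoint).
In U(5,9), cl(S) = S if |S| < 5, else cl(S) = E.
Since 7 >= 5, cl(A union B) = E.
|cl(A union B)| = 9.

9


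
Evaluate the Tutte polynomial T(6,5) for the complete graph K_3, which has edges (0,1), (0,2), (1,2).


T(K_3; x,y) = x^2 + x + y.
T(6,5) = 36 + 6 + 5 = 47.

47


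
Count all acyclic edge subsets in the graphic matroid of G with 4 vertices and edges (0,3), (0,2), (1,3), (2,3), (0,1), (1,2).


An independent set in a graphic matroid is an acyclic edge subset.
G has 4 vertices and 6 edges.
Enumerate all 2^6 = 64 subsets, checking for acyclicity.
Total independent sets = 38.

38


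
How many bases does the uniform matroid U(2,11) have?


Bases of U(2,11) are all 2-element subsets of the 11-element ground set.
Number of bases = C(11,2).
(11 choose 2) = 55.

55


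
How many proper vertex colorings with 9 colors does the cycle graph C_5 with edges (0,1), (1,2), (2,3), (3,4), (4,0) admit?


P(C_5, k) = (k-1)^5 + (-1)^5*(k-1).
P(9) = (8)^5 - 8
= 32768 - 8 = 32760.

32760


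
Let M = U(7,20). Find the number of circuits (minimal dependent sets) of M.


In U(7,20), circuits are the (8)-element subsets.
Any set of 8 elements is dependent, and removing any one element gives
an independent set of size 7, so it is a minimal dependent set.
Number of circuits = C(20,8) = 125970.

125970


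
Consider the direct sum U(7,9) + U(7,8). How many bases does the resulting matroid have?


Bases of a direct sum M1 + M2: |B| = |B(M1)| * |B(M2)|.
|B(U(7,9))| = C(9,7) = 36.
|B(U(7,8))| = C(8,7) = 8.
Total bases = 36 * 8 = 288.

288


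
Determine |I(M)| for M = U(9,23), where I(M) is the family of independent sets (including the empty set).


Independent sets of U(9,23) are all subsets of size <= 9.
Count = (23 choose 0) + (23 choose 1) + (23 choose 2) + (23 choose 3) + (23 choose 4) + (23 choose 5) + (23 choose 6) + (23 choose 7) + (23 choose 8) + (23 choose 9)
     = 1 + 23 + 253 + 1771 + 8855 + 33649 + 100947 + 245157 + 490314 + 817190
     = 1698160.

1698160


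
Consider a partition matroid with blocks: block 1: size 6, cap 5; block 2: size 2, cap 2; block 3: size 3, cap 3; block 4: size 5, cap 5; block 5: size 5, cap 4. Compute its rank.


Rank of a partition matroid = sum of min(|Si|, ci) for each block.
= min(6,5) + min(2,2) + min(3,3) + min(5,5) + min(5,4)
= 5 + 2 + 3 + 5 + 4
= 19.

19


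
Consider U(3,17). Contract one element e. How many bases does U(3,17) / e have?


Contracting e from U(3,17) gives U(2,16).
Bases of U(2,16) = C(16,2) = 16! / (2! * 14!) = 120.

120


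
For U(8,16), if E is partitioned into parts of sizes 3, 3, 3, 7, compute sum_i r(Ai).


r(Ai) = min(|Ai|, 8) for each part.
Sum = min(3,8) + min(3,8) + min(3,8) + min(7,8)
    = 3 + 3 + 3 + 7
    = 16.

16


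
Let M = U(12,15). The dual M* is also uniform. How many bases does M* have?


The dual of U(r,n) is U(n-r, n) = U(3,15).
Bases of U(3,15) are all (3)-element subsets.
|B(M*)| = C(15,3) = (15 * 14 * 13) / (1 * 2 * 3) = 455.

455


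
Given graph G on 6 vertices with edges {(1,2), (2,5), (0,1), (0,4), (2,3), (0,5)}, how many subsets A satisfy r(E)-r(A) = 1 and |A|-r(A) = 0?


R(x,y) = sum over A in 2^E of x^(r(E)-r(A)) * y^(|A|-r(A)).
G has 6 vertices, 6 edges. r(E) = 5.
Enumerate all 2^6 = 64 subsets.
Count subsets with r(E)-r(A)=1 and |A|-r(A)=0: 14.

14


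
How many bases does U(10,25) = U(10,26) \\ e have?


Deleting e from U(10,26) gives U(10,25) since n > r.
Bases of U(10,25) = C(25,10) = 25! / (10! * 15!) = 3268760.

3268760


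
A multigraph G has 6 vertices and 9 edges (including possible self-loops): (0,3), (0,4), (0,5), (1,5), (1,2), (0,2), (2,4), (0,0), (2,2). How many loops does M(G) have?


In a graphic matroid, a loop is a self-loop edge (u,u) with rank 0.
Examining all 9 edges for self-loops...
Self-loops found: (0,0), (2,2)
Number of loops = 2.

2


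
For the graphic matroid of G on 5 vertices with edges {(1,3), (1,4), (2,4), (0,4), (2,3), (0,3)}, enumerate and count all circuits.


A circuit in a graphic matroid = edge set of a simple cycle.
G has 5 vertices and 6 edges.
Enumerating all minimal edge subsets forming cycles...
Total circuits found: 3.

3


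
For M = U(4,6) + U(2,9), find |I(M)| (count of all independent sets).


For a direct sum, |I(M1+M2)| = |I(M1)| * |I(M2)|.
|I(U(4,6))| = sum C(6,k) for k=0..4 = 57.
|I(U(2,9))| = sum C(9,k) for k=0..2 = 46.
Total = 57 * 46 = 2622.

2622


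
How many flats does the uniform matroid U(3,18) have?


Flats of U(3,18): every subset of size < 3 is a flat, plus E itself.
Count = (18 choose 0) + (18 choose 1) + (18 choose 2) + 1
     = 1 + 18 + 153 + 1
     = 173.

173


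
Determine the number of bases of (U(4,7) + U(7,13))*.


(M1+M2)* = M1* + M2*.
M1* = U(3,7), bases: C(7,3) = 35.
M2* = U(6,13), bases: C(13,6) = 1716.
|B(M*)| = 35 * 1716 = 60060.

60060


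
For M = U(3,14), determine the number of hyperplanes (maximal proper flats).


Hyperplanes of U(3,14) are flats of rank 2.
In a uniform matroid, these are exactly the (2)-element subsets.
Count = C(14,2) = 14! / (2! * 12!) = 91.

91


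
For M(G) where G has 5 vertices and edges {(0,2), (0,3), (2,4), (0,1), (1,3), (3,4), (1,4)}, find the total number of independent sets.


An independent set in a graphic matroid is an acyclic edge subset.
G has 5 vertices and 7 edges.
Enumerate all 2^7 = 128 subsets, checking for acyclicity.
Total independent sets = 86.

86


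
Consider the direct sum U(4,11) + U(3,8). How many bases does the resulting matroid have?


Bases of a direct sum M1 + M2: |B| = |B(M1)| * |B(M2)|.
|B(U(4,11))| = C(11,4) = 330.
|B(U(3,8))| = C(8,3) = 56.
Total bases = 330 * 56 = 18480.

18480


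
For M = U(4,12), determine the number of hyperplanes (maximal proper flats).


Hyperplanes of U(4,12) are flats of rank 3.
In a uniform matroid, these are exactly the (3)-element subsets.
Count = (12 choose 3) = 220.

220


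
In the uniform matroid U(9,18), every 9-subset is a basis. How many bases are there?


Bases of U(9,18) are all 9-element subsets of the 18-element ground set.
Number of bases = C(18,9).
C(18,9) = 18! / (9! * 9!) = 48620.

48620


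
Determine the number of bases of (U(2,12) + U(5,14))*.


(M1+M2)* = M1* + M2*.
M1* = U(10,12), bases: C(12,10) = 66.
M2* = U(9,14), bases: C(14,9) = 2002.
|B(M*)| = 66 * 2002 = 132132.

132132


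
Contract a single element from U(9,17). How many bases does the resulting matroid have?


Contracting e from U(9,17) gives U(8,16).
Bases of U(8,16) = C(16,8) = 16! / (8! * 8!) = 12870.

12870


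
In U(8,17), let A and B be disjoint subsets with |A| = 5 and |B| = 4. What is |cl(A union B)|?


|A union B| = 5 + 4 = 9 (disjoint).
In U(8,17), cl(S) = S if |S| < 8, else cl(S) = E.
Since 9 >= 8, cl(A union B) = E.
|cl(A union B)| = 17.

17


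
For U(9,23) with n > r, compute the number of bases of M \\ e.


Deleting e from U(9,23) gives U(9,22) since n > r.
Bases of U(9,22) = C(22,9) = 497420.

497420


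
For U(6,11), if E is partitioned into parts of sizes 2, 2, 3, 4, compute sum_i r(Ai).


r(Ai) = min(|Ai|, 6) for each part.
Sum = min(2,6) + min(2,6) + min(3,6) + min(4,6)
    = 2 + 2 + 3 + 4
    = 11.

11


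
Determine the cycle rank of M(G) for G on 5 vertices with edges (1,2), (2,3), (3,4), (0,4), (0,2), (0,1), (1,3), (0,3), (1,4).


Cycle rank (nullity) = |E| - r(M) = |E| - (|V| - c).
|E| = 9, |V| = 5, c = 1.
Nullity = 9 - (5 - 1) = 9 - 4 = 5.

5


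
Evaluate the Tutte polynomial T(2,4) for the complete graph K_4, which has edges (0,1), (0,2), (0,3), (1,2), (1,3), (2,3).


T(K_4; x,y) = x^3 + 3x^2 + 4xy + 2x + y^3 + 3y^2 + 2y.
Substituting x=2, y=4:
= 8 + 12 + 32 + 4 + 64 + 48 + 8
= 176.

176


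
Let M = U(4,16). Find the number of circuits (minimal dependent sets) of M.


In U(4,16), circuits are the (5)-element subsets.
Any set of 5 elements is dependent, and removing any one element gives
an independent set of size 4, so it is a minimal dependent set.
Number of circuits = C(16,5) = 4368.

4368


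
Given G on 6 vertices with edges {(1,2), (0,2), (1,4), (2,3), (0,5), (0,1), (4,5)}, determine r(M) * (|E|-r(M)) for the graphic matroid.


r(M) = |V| - c = 6 - 1 = 5.
nullity = |E| - r(M) = 7 - 5 = 2.
Product = 5 * 2 = 10.

10


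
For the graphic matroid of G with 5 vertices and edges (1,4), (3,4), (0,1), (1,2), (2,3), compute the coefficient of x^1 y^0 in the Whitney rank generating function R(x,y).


R(x,y) = sum over A in 2^E of x^(r(E)-r(A)) * y^(|A|-r(A)).
G has 5 vertices, 5 edges. r(E) = 4.
Enumerate all 2^5 = 32 subsets.
Count subsets with r(E)-r(A)=1 and |A|-r(A)=0: 10.

10


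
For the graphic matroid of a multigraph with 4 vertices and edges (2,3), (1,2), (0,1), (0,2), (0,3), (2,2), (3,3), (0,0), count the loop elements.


In a graphic matroid, a loop is a self-loop edge (u,u) with rank 0.
Examining all 8 edges for self-loops...
Self-loops found: (2,2), (3,3), (0,0)
Number of loops = 3.

3


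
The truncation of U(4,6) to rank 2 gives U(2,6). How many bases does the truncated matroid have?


Truncating U(4,6) to rank 2 gives U(2,6).
Bases of U(2,6) are all 2-element subsets of 6 elements.
Number of bases = C(6,2) = (6 * 5) / (1 * 2) = 15.

15


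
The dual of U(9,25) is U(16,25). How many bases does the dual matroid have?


The dual of U(r,n) is U(n-r, n) = U(16,25).
Bases of U(16,25) are all (16)-element subsets.
|B(M*)| = C(25,16) = 25! / (16! * 9!) = 2042975.

2042975


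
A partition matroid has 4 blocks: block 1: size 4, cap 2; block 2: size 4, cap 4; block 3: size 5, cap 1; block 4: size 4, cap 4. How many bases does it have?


A basis picks exactly ci elements from block i.
Number of bases = product of C(|Si|, ci).
= C(4,2) * C(4,4) * C(5,1) * C(4,4)
= 6 * 1 * 5 * 1
= 30.

30


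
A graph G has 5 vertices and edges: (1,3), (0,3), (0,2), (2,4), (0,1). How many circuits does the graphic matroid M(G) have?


A circuit in a graphic matroid = edge set of a simple cycle.
G has 5 vertices and 5 edges.
Enumerating all minimal edge subsets forming cycles...
Total circuits found: 1.

1


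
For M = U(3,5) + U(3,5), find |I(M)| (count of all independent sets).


For a direct sum, |I(M1+M2)| = |I(M1)| * |I(M2)|.
|I(U(3,5))| = sum C(5,k) for k=0..3 = 26.
|I(U(3,5))| = sum C(5,k) for k=0..3 = 26.
Total = 26 * 26 = 676.

676


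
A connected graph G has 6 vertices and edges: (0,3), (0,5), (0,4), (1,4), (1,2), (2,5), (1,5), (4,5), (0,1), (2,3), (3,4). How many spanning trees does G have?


By Kirchhoff's matrix tree theorem, the number of spanning trees equals
the determinant of any cofactor of the Laplacian matrix L.
G has 6 vertices and 11 edges.
Computing the (5 x 5) cofactor determinant gives 225.

225


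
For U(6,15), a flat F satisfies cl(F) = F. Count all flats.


Flats of U(6,15): every subset of size < 6 is a flat, plus E itself.
Count = (15 choose 0) + (15 choose 1) + (15 choose 2) + (15 choose 3) + (15 choose 4) + (15 choose 5) + 1
     = 1 + 15 + 105 + 455 + 1365 + 3003 + 1
     = 4945.

4945


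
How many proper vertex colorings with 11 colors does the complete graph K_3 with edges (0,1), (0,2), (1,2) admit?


P(K_3, k) = k(k-1)(k-2)...(k-2).
P(11) = (11) * (10) * (9) = 990.

990


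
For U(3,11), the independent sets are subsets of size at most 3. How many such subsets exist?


Independent sets of U(3,11) are all subsets of size <= 3.
Count = C(11,0) + C(11,1) + C(11,2) + C(11,3)
     = 1 + 11 + 55 + 165
     = 232.

232


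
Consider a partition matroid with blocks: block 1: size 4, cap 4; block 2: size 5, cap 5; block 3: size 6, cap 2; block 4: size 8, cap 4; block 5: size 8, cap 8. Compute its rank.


Rank of a partition matroid = sum of min(|Si|, ci) for each block.
= min(4,4) + min(5,5) + min(6,2) + min(8,4) + min(8,8)
= 4 + 5 + 2 + 4 + 8
= 23.

23


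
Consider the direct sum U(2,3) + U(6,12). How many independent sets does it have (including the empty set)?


For a direct sum, |I(M1+M2)| = |I(M1)| * |I(M2)|.
|I(U(2,3))| = sum C(3,k) for k=0..2 = 7.
|I(U(6,12))| = sum C(12,k) for k=0..6 = 2510.
Total = 7 * 2510 = 17570.

17570


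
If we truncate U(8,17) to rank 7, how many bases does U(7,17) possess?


Truncating U(8,17) to rank 7 gives U(7,17).
Bases of U(7,17) are all 7-element subsets of 17 elements.
Number of bases = C(17,7) = 19448.

19448


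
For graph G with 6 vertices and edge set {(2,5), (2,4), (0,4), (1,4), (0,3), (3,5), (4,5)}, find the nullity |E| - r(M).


Cycle rank (nullity) = |E| - r(M) = |E| - (|V| - c).
|E| = 7, |V| = 6, c = 1.
Nullity = 7 - (6 - 1) = 7 - 5 = 2.

2


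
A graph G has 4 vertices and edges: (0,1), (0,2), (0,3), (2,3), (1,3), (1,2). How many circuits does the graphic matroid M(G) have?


A circuit in a graphic matroid = edge set of a simple cycle.
G has 4 vertices and 6 edges.
Enumerating all minimal edge subsets forming cycles...
Total circuits found: 7.

7


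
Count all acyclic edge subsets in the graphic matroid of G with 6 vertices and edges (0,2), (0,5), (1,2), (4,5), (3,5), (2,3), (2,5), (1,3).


An independent set in a graphic matroid is an acyclic edge subset.
G has 6 vertices and 8 edges.
Enumerate all 2^8 = 256 subsets, checking for acyclicity.
Total independent sets = 164.

164


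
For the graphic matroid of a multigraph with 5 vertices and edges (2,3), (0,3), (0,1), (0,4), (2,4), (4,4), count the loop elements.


In a graphic matroid, a loop is a self-loop edge (u,u) with rank 0.
Examining all 6 edges for self-loops...
Self-loops found: (4,4)
Number of loops = 1.

1


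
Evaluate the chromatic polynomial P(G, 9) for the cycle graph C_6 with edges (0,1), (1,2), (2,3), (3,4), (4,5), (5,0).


P(C_6, k) = (k-1)^6 + (-1)^6*(k-1).
P(9) = (8)^6 + 8
= 262144 + 8 = 262152.

262152


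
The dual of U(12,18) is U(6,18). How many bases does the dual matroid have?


The dual of U(r,n) is U(n-r, n) = U(6,18).
Bases of U(6,18) are all (6)-element subsets.
|B(M*)| = C(18,6) = 18564.

18564


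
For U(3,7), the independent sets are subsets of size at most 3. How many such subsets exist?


Independent sets of U(3,7) are all subsets of size <= 3.
Count = (7 choose 0) + (7 choose 1) + (7 choose 2) + (7 choose 3)
     = 1 + 7 + 21 + 35
     = 64.

64


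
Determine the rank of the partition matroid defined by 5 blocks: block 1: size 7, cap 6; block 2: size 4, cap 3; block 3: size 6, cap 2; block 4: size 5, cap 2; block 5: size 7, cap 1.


Rank of a partition matroid = sum of min(|Si|, ci) for each block.
= min(7,6) + min(4,3) + min(6,2) + min(5,2) + min(7,1)
= 6 + 3 + 2 + 2 + 1
= 14.

14


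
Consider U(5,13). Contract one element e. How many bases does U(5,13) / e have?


Contracting e from U(5,13) gives U(4,12).
Bases of U(4,12) = (12 choose 4) = 495.

495


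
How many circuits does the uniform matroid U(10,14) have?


In U(10,14), circuits are the (11)-element subsets.
Any set of 11 elements is dependent, and removing any one element gives
an independent set of size 10, so it is a minimal dependent set.
Number of circuits = C(14,11) = 14! / (11! * 3!) = 364.

364


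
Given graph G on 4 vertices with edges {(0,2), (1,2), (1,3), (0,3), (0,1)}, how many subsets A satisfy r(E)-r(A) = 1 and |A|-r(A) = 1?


R(x,y) = sum over A in 2^E of x^(r(E)-r(A)) * y^(|A|-r(A)).
G has 4 vertices, 5 edges. r(E) = 3.
Enumerate all 2^5 = 32 subsets.
Count subsets with r(E)-r(A)=1 and |A|-r(A)=1: 2.

2


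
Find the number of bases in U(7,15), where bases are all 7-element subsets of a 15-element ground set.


Bases of U(7,15) are all 7-element subsets of the 15-element ground set.
Number of bases = C(15,7).
C(15,7) = 6435.

6435


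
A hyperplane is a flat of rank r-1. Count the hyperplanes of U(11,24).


Hyperplanes of U(11,24) are flats of rank 10.
In a uniform matroid, these are exactly the (10)-element subsets.
Count = C(24,10) = 24! / (10! * 14!) = 1961256.

1961256


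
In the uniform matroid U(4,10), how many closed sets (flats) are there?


Flats of U(4,10): every subset of size < 4 is a flat, plus E itself.
Count = (10 choose 0) + (10 choose 1) + (10 choose 2) + (10 choose 3) + 1
     = 1 + 10 + 45 + 120 + 1
     = 177.

177


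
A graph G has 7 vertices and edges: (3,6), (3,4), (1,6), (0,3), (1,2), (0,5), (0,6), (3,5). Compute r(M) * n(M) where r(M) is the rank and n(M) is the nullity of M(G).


r(M) = |V| - c = 7 - 1 = 6.
nullity = |E| - r(M) = 8 - 6 = 2.
Product = 6 * 2 = 12.

12


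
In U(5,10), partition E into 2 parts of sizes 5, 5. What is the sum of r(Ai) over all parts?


r(Ai) = min(|Ai|, 5) for each part.
Sum = min(5,5) + min(5,5)
    = 5 + 5
    = 10.

10


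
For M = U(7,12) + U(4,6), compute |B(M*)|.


(M1+M2)* = M1* + M2*.
M1* = U(5,12), bases: C(12,5) = 792.
M2* = U(2,6), bases: C(6,2) = 15.
|B(M*)| = 792 * 15 = 11880.

11880


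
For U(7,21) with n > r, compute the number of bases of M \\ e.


Deleting e from U(7,21) gives U(7,20) since n > r.
Bases of U(7,20) = C(20,7) = 77520.

77520


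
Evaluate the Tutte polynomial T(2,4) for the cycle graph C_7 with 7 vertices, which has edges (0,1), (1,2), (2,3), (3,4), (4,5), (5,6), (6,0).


T(C_7; x,y) = x + x^2 + ... + x^(6) + y.
T(2,4) = 2^1 + 2^2 + 2^3 + 2^4 + 2^5 + 2^6 + 4
= 2 + 4 + 8 + 16 + 32 + 64 + 4
= 130.

130


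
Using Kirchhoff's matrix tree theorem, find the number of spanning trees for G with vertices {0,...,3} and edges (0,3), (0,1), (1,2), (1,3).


By Kirchhoff's matrix tree theorem, the number of spanning trees equals
the determinant of any cofactor of the Laplacian matrix L.
G has 4 vertices and 4 edges.
Computing the (3 x 3) cofactor determinant gives 3.

3


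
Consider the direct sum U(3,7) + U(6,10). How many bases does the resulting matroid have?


Bases of a direct sum M1 + M2: |B| = |B(M1)| * |B(M2)|.
|B(U(3,7))| = C(7,3) = 35.
|B(U(6,10))| = C(10,6) = 210.
Total bases = 35 * 210 = 7350.

7350


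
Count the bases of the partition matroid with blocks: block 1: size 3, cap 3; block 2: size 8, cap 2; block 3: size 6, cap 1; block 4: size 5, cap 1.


A basis picks exactly ci elements from block i.
Number of bases = product of C(|Si|, ci).
= C(3,3) * C(8,2) * C(6,1) * C(5,1)
= 1 * 28 * 6 * 5
= 840.

840


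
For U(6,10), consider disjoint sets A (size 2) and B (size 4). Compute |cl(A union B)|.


|A union B| = 2 + 4 = 6 (disjoint).
In U(6,10), cl(S) = S if |S| < 6, else cl(S) = E.
Since 6 >= 6, cl(A union B) = E.
|cl(A union B)| = 10.

10


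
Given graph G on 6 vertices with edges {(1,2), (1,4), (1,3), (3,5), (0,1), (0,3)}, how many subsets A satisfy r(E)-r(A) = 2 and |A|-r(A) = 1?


R(x,y) = sum over A in 2^E of x^(r(E)-r(A)) * y^(|A|-r(A)).
G has 6 vertices, 6 edges. r(E) = 5.
Enumerate all 2^6 = 64 subsets.
Count subsets with r(E)-r(A)=2 and |A|-r(A)=1: 3.

3


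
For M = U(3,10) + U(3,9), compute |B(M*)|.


(M1+M2)* = M1* + M2*.
M1* = U(7,10), bases: C(10,7) = 120.
M2* = U(6,9), bases: C(9,6) = 84.
|B(M*)| = 120 * 84 = 10080.

10080


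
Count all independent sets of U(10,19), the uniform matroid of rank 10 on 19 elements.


Independent sets of U(10,19) are all subsets of size <= 10.
Count = C(19,0) + C(19,1) + C(19,2) + C(19,3) + C(19,4) + C(19,5) + C(19,6) + C(19,7) + C(19,8) + C(19,9) + C(19,10)
     = 1 + 19 + 171 + 969 + 3876 + 11628 + 27132 + 50388 + 75582 + 92378 + 92378
     = 354522.

354522


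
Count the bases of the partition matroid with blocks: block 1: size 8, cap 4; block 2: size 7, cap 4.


A basis picks exactly ci elements from block i.
Number of bases = product of C(|Si|, ci).
= C(8,4) * C(7,4)
= 70 * 35
= 2450.

2450


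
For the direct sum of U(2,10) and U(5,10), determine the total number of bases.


Bases of a direct sum M1 + M2: |B| = |B(M1)| * |B(M2)|.
|B(U(2,10))| = C(10,2) = 45.
|B(U(5,10))| = C(10,5) = 252.
Total bases = 45 * 252 = 11340.

11340


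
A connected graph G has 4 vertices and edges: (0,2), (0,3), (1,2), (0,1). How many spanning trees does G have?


By Kirchhoff's matrix tree theorem, the number of spanning trees equals
the determinant of any cofactor of the Laplacian matrix L.
G has 4 vertices and 4 edges.
Computing the (3 x 3) cofactor determinant gives 3.

3


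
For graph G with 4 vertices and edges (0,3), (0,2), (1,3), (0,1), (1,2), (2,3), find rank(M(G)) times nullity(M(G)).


r(M) = |V| - c = 4 - 1 = 3.
nullity = |E| - r(M) = 6 - 3 = 3.
Product = 3 * 3 = 9.

9


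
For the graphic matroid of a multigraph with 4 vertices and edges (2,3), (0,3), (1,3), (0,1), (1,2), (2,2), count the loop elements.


In a graphic matroid, a loop is a self-loop edge (u,u) with rank 0.
Examining all 6 edges for self-loops...
Self-loops found: (2,2)
Number of loops = 1.

1


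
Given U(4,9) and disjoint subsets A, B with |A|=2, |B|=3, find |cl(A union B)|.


|A union B| = 2 + 3 = 5 (disjoint).
In U(4,9), cl(S) = S if |S| < 4, else cl(S) = E.
Since 5 >= 4, cl(A union B) = E.
|cl(A union B)| = 9.

9


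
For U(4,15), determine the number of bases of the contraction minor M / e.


Contracting e from U(4,15) gives U(3,14).
Bases of U(3,14) = C(14,3) = 14! / (3! * 11!) = 364.

364


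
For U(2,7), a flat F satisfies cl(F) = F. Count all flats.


Flats of U(2,7): every subset of size < 2 is a flat, plus E itself.
Count = (7 choose 0) + (7 choose 1) + 1
     = 1 + 7 + 1
     = 9.

9


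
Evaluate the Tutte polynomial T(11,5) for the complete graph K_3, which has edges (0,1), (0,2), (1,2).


T(K_3; x,y) = x^2 + x + y.
T(11,5) = 121 + 11 + 5 = 137.

137


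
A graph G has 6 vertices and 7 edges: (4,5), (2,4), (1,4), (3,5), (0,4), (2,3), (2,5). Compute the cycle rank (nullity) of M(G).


Cycle rank (nullity) = |E| - r(M) = |E| - (|V| - c).
|E| = 7, |V| = 6, c = 1.
Nullity = 7 - (6 - 1) = 7 - 5 = 2.

2


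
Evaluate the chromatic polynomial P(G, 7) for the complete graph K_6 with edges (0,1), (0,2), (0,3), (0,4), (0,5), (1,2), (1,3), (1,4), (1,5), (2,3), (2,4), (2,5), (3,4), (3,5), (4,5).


P(K_6, k) = k(k-1)(k-2)...(k-5).
P(7) = (7) * (6) * (5) * (4) * (3) * (2) = 5040.

5040


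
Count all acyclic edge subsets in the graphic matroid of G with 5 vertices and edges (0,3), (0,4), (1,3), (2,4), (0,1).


An independent set in a graphic matroid is an acyclic edge subset.
G has 5 vertices and 5 edges.
Enumerate all 2^5 = 32 subsets, checking for acyclicity.
Total independent sets = 28.

28


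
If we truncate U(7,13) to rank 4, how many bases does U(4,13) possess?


Truncating U(7,13) to rank 4 gives U(4,13).
Bases of U(4,13) are all 4-element subsets of 13 elements.
Number of bases = (13 choose 4) = 715.

715


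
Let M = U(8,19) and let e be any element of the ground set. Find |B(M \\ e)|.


Deleting e from U(8,19) gives U(8,18) since n > r.
Bases of U(8,18) = (18 choose 8) = 43758.

43758


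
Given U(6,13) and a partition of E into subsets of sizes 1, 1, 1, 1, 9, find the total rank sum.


r(Ai) = min(|Ai|, 6) for each part.
Sum = min(1,6) + min(1,6) + min(1,6) + min(1,6) + min(9,6)
    = 1 + 1 + 1 + 1 + 6
    = 10.

10


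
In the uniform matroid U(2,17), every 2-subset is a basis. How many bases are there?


Bases of U(2,17) are all 2-element subsets of the 17-element ground set.
Number of bases = C(17,2).
C(17,2) = 17! / (2! * 15!) = 136.

136


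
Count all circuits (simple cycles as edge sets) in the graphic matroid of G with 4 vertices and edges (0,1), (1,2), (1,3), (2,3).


A circuit in a graphic matroid = edge set of a simple cycle.
G has 4 vertices and 4 edges.
Enumerating all minimal edge subsets forming cycles...
Total circuits found: 1.

1


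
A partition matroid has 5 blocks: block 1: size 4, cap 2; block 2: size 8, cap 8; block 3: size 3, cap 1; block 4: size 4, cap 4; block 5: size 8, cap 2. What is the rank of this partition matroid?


Rank of a partition matroid = sum of min(|Si|, ci) for each block.
= min(4,2) + min(8,8) + min(3,1) + min(4,4) + min(8,2)
= 2 + 8 + 1 + 4 + 2
= 17.

17


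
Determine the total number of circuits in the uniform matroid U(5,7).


In U(5,7), circuits are the (6)-element subsets.
Any set of 6 elements is dependent, and removing any one element gives
an independent set of size 5, so it is a minimal dependent set.
Number of circuits = (7 choose 6) = 7.

7


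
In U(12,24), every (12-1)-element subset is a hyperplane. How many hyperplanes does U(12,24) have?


Hyperplanes of U(12,24) are flats of rank 11.
In a uniform matroid, these are exactly the (11)-element subsets.
Count = (24 choose 11) = 2496144.

2496144


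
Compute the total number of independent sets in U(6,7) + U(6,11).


For a direct sum, |I(M1+M2)| = |I(M1)| * |I(M2)|.
|I(U(6,7))| = sum C(7,k) for k=0..6 = 127.
|I(U(6,11))| = sum C(11,k) for k=0..6 = 1486.
Total = 127 * 1486 = 188722.

188722


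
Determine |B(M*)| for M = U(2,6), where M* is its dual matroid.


The dual of U(r,n) is U(n-r, n) = U(4,6).
Bases of U(4,6) are all (4)-element subsets.
|B(M*)| = (6 choose 4) = 15.

15


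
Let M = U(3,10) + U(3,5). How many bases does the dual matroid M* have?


(M1+M2)* = M1* + M2*.
M1* = U(7,10), bases: C(10,7) = 120.
M2* = U(2,5), bases: C(5,2) = 10.
|B(M*)| = 120 * 10 = 1200.

1200
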